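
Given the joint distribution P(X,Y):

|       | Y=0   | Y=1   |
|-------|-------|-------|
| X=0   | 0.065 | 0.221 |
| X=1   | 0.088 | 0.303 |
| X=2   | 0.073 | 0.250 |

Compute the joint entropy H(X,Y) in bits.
2.3438 bits

H(X,Y) = -Σ_{x,y} P(x,y) log₂ P(x,y). Per-cell terms -P(x,y)·log₂P(x,y):
  X=0: 0.2563, 0.4813
  X=1: 0.3086, 0.5220
  X=2: 0.2756, 0.5000
Sum of the 6 terms: H(X,Y) = 2.3438 bits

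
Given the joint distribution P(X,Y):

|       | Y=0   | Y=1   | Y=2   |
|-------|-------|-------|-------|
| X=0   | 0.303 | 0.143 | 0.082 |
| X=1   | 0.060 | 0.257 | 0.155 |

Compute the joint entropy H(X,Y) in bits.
2.3833 bits

H(X,Y) = -Σ_{x,y} P(x,y) log₂ P(x,y). Per-cell terms -P(x,y)·log₂P(x,y):
  X=0: 0.5220, 0.4012, 0.2959
  X=1: 0.2435, 0.5038, 0.4169
Sum of the 6 terms: H(X,Y) = 2.3833 bits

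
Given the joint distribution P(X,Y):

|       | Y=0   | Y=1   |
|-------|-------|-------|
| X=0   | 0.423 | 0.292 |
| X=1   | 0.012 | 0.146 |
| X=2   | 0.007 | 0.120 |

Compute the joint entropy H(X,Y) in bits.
1.9427 bits

H(X,Y) = -Σ_{x,y} P(x,y) log₂ P(x,y). Per-cell terms -P(x,y)·log₂P(x,y):
  X=0: 0.52506, 0.51858
  X=1: 0.07657, 0.40529
  X=2: 0.05011, 0.36707
Sum of the 6 terms: H(X,Y) = 1.9427 bits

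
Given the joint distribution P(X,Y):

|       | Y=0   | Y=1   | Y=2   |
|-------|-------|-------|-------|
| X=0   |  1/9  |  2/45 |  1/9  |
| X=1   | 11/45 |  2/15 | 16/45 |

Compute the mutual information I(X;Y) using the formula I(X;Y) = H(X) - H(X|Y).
0.0043 bits

I(X;Y) = H(X) - H(X|Y)

Marginal of X (row sums):
  P(X=0) = 1/9 + 2/45 + 1/9 = 4/15
  P(X=1) = 11/45 + 2/15 + 16/45 = 11/15
H(X) = -[(4/15)·log₂(4/15) + (11/15)·log₂(11/15)]
  = 0.50850 + 0.32814 = 0.83664 bits

Marginal of Y (column sums):
  P(Y=0) = 1/9 + 11/45 = 16/45
  P(Y=1) = 2/45 + 2/15 = 8/45
  P(Y=2) = 1/9 + 16/45 = 7/15
H(X|Y) = Σ_y P(y)·H(X|Y=y):
  Y=0: P(Y=0) = 16/45, P(X|Y=0) = (5/16, 11/16) → H(X|Y=0) = 0.89604
  Y=1: P(Y=1) = 8/45, P(X|Y=1) = (1/4, 3/4) → H(X|Y=1) = 0.81128
  Y=2: P(Y=2) = 7/15, P(X|Y=2) = (5/21, 16/21) → H(X|Y=2) = 0.79186
H(X|Y) = (16/45)·0.89604 + (8/45)·0.81128 + (7/15)·0.79186 = 0.83235 bits

I(X;Y) = H(X) - H(X|Y) = 0.83664 - 0.83235 = 0.0043 bits

Cross-check via I(X;Y) = H(X) + H(Y) - H(X,Y): computing H(Y) from the column sums and H(X,Y) from the 6 cells in the same way gives H(Y) = 1.48655 bits and H(X,Y) = 2.31890 bits, so
I(X;Y) = 0.83664 + 1.48655 - 2.31890 = 0.0043 bits ✓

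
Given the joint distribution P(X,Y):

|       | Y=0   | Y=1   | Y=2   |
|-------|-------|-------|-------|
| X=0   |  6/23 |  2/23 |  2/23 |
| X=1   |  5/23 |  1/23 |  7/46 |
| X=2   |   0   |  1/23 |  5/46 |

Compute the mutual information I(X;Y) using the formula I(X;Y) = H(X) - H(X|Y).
0.1886 bits

I(X;Y) = H(X) - H(X|Y)

Marginal of X (row sums):
  P(X=0) = 6/23 + 2/23 + 2/23 = 10/23
  P(X=1) = 5/23 + 1/23 + 7/46 = 19/46
  P(X=2) = 0 + 1/23 + 5/46 = 7/46
H(X) = -[(10/23)·log₂(10/23) + (19/46)·log₂(19/46) + (7/46)·log₂(7/46)]
  = 0.52245 + 0.52689 + 0.41334 = 1.4627 bits

Marginal of Y (column sums):
  P(Y=0) = 6/23 + 5/23 + 0 = 11/23
  P(Y=1) = 2/23 + 1/23 + 1/23 = 4/23
  P(Y=2) = 2/23 + 7/46 + 5/46 = 8/23
H(X|Y) = Σ_y P(y)·H(X|Y=y):
  Y=0: P(Y=0) = 11/23, P(X|Y=0) = (6/11, 5/11, 0) → H(X|Y=0) = 0.99403
  Y=1: P(Y=1) = 4/23, P(X|Y=1) = (1/2, 1/4, 1/4) → H(X|Y=1) = 1.50000
  Y=2: P(Y=2) = 8/23, P(X|Y=2) = (1/4, 7/16, 5/16) → H(X|Y=2) = 1.54618
H(X|Y) = (11/23)·0.99403 + (4/23)·1.50000 + (8/23)·1.54618 = 1.2741 bits

I(X;Y) = H(X) - H(X|Y) = 1.4627 - 1.2741 = 0.1886 bits

Cross-check via I(X;Y) = H(X) + H(Y) - H(X,Y): computing H(Y) from the column sums and H(X,Y) from the 9 cells in the same way gives H(Y) = 1.4777 bits and H(X,Y) = 2.7518 bits, so
I(X;Y) = 1.4627 + 1.4777 - 2.7518 = 0.1886 bits ✓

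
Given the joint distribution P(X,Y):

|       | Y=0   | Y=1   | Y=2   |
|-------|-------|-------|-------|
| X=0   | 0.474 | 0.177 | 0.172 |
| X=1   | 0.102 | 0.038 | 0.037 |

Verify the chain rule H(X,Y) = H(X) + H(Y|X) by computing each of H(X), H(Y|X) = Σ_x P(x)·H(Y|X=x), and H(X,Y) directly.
H(X) = 0.6735 bits, H(Y|X) = 1.4072 bits, H(X,Y) = 2.0807 bits

Marginal of X (row sums):
  P(X=0) = 0.474 + 0.177 + 0.172 = 0.823
  P(X=1) = 0.102 + 0.038 + 0.037 = 0.177
H(X) = -[0.823·log₂(0.823) + 0.177·log₂(0.177)]
  = 0.2313 + 0.4422 = 0.6735 bits

H(Y|X) = Σ_x P(x)·H(Y|X=x):
  X=0: P(X=0) = 0.823, P(Y|X=0) = (474/823, 177/823, 172/823) → H(Y|X=0) = 1.4073
  X=1: P(X=1) = 0.177, P(Y|X=1) = (34/59, 38/177, 37/177) → H(Y|X=1) = 1.4068
H(Y|X) = 0.823·1.4073 + 0.177·1.4068 = 1.4072 bits

H(X,Y) = -Σ_{x,y} P(x,y) log₂ P(x,y). Per-cell terms -P(x,y)·log₂P(x,y):
  X=0: 0.5105, 0.4422, 0.4368
  X=1: 0.3359, 0.1793, 0.1760
Sum of the 6 terms: H(X,Y) = 2.0807 bits

Chain rule check:
  H(X) + H(Y|X) = 0.6735 + 1.4072 = 2.0807 bits
  H(X,Y) = 2.0807 bits
✓ Chain rule verified.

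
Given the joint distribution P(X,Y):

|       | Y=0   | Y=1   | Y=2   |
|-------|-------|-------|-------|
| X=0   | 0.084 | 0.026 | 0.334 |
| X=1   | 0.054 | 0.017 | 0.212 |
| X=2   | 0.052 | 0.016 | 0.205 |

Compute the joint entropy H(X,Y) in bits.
2.5532 bits

H(X,Y) = -Σ_{x,y} P(x,y) log₂ P(x,y). Per-cell terms -P(x,y)·log₂P(x,y):
  X=0: 0.3002, 0.1369, 0.5284
  X=1: 0.2274, 0.0999, 0.4744
  X=2: 0.2218, 0.0955, 0.4687
Sum of the 9 terms: H(X,Y) = 2.5532 bits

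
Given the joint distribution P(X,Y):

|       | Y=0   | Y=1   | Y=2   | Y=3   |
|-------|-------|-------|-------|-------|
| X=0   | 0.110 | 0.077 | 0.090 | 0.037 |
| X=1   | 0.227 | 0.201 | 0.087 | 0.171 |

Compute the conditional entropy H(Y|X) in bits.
1.9191 bits

H(Y|X) = H(X,Y) - H(X)

H(X,Y) = -Σ_{x,y} P(x,y) log₂ P(x,y). Per-cell terms -P(x,y)·log₂P(x,y):
  X=0: 0.35029, 0.28482, 0.31265, 0.17598
  X=1: 0.48561, 0.46526, 0.30649, 0.43570
Sum of the 8 terms: H(X,Y) = 2.8168 bits

Marginal of X (row sums):
  P(X=0) = 0.110 + 0.077 + 0.090 + 0.037 = 0.314
  P(X=1) = 0.227 + 0.201 + 0.087 + 0.171 = 0.686
H(X) = -[0.314·log₂(0.314) + 0.686·log₂(0.686)]
  = 0.52475 + 0.37299 = 0.8977 bits

H(Y|X) = H(X,Y) - H(X) = 2.8168 - 0.8977 = 1.9191 bits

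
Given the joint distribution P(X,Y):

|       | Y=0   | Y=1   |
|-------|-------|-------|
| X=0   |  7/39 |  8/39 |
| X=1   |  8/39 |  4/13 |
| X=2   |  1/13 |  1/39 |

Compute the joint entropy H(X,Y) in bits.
2.3258 bits

H(X,Y) = -Σ_{x,y} P(x,y) log₂ P(x,y). Per-cell terms -P(x,y)·log₂P(x,y):
  X=0: 0.44478, 0.46880
  X=1: 0.46880, 0.52321
  X=2: 0.28465, 0.13552
Sum of the 6 terms: H(X,Y) = 2.3258 bits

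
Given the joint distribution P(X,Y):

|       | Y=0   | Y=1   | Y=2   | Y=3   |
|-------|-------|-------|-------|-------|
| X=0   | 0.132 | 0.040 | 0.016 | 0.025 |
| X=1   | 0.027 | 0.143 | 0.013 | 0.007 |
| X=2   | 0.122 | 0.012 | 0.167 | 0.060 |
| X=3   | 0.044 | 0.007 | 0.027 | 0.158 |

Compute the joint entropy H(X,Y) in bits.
3.4046 bits

H(X,Y) = -Σ_{x,y} P(x,y) log₂ P(x,y). Per-cell terms -P(x,y)·log₂P(x,y):
  X=0: 0.3856, 0.1858, 0.0955, 0.1330
  X=1: 0.1407, 0.4012, 0.0814, 0.0501
  X=2: 0.3703, 0.0766, 0.4312, 0.2435
  X=3: 0.1983, 0.0501, 0.1407, 0.4206
Sum of the 16 terms: H(X,Y) = 3.4046 bits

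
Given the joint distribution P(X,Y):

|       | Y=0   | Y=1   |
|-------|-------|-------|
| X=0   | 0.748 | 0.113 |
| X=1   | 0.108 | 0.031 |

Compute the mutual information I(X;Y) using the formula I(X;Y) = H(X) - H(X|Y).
0.0053 bits

I(X;Y) = H(X) - H(X|Y)

Marginal of X (row sums):
  P(X=0) = 0.748 + 0.113 = 0.861
  P(X=1) = 0.108 + 0.031 = 0.139
H(X) = -[0.861·log₂(0.861) + 0.139·log₂(0.139)]
  = 0.1859 + 0.3957 = 0.5816 bits

Marginal of Y (column sums):
  P(Y=0) = 0.748 + 0.108 = 0.856
  P(Y=1) = 0.113 + 0.031 = 0.144
H(X|Y) = Σ_y P(y)·H(X|Y=y):
  Y=0: P(Y=0) = 0.856, P(X|Y=0) = (187/214, 27/214) → H(X|Y=0) = 0.5468
  Y=1: P(Y=1) = 0.144, P(X|Y=1) = (113/144, 31/144) → H(X|Y=1) = 0.7515
H(X|Y) = 0.856·0.5468 + 0.144·0.7515 = 0.5763 bits

I(X;Y) = H(X) - H(X|Y) = 0.5816 - 0.5763 = 0.0053 bits

Cross-check via I(X;Y) = H(X) + H(Y) - H(X,Y): computing H(Y) from the column sums and H(X,Y) from the 4 cells in the same way gives H(Y) = 0.5946 bits and H(X,Y) = 1.1709 bits, so
I(X;Y) = 0.5816 + 0.5946 - 1.1709 = 0.0053 bits ✓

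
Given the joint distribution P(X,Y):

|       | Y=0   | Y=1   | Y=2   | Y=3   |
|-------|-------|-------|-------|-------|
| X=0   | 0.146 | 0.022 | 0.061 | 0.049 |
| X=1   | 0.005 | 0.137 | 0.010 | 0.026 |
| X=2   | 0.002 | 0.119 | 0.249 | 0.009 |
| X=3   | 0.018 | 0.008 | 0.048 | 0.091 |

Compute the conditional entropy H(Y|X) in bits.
1.3331 bits

H(Y|X) = H(X,Y) - H(X)

H(X,Y) = -Σ_{x,y} P(x,y) log₂ P(x,y). Per-cell terms -P(x,y)·log₂P(x,y):
  X=0: 0.40529, 0.12114, 0.24614, 0.21320
  X=1: 0.03822, 0.39288, 0.06644, 0.13690
  X=2: 0.01793, 0.36545, 0.49944, 0.06116
  X=3: 0.10433, 0.05573, 0.21028, 0.31468
Sum of the 16 terms: H(X,Y) = 3.2492 bits

Marginal of X (row sums):
  P(X=0) = 0.146 + 0.022 + 0.061 + 0.049 = 0.278
  P(X=1) = 0.005 + 0.137 + 0.010 + 0.026 = 0.178
  P(X=2) = 0.002 + 0.119 + 0.249 + 0.009 = 0.379
  P(X=3) = 0.018 + 0.008 + 0.048 + 0.091 = 0.165
H(X) = -[0.278·log₂(0.278) + 0.178·log₂(0.178) + 0.379·log₂(0.379) + 0.165·log₂(0.165)]
  = 0.51342 + 0.44323 + 0.53050 + 0.42891 = 1.9161 bits

H(Y|X) = H(X,Y) - H(X) = 3.2492 - 1.9161 = 1.3331 bits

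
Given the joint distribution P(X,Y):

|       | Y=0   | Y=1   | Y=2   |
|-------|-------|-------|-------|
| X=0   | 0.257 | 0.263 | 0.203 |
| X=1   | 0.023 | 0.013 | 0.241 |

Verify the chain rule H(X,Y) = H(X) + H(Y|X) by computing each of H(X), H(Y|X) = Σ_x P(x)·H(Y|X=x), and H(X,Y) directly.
H(X) = 0.8513 bits, H(Y|X) = 1.3276 bits, H(X,Y) = 2.1789 bits

Marginal of X (row sums):
  P(X=0) = 0.257 + 0.263 + 0.203 = 0.723
  P(X=1) = 0.023 + 0.013 + 0.241 = 0.277
H(X) = -[0.723·log₂(0.723) + 0.277·log₂(0.277)]
  = 0.3383 + 0.5130 = 0.8513 bits

H(Y|X) = Σ_x P(x)·H(Y|X=x):
  X=0: P(X=0) = 0.723, P(Y|X=0) = (257/723, 263/723, 203/723) → H(Y|X=0) = 1.5757
  X=1: P(X=1) = 0.277, P(Y|X=1) = (23/277, 13/277, 241/277) → H(Y|X=1) = 0.6800
H(Y|X) = 0.723·1.5757 + 0.277·0.6800 = 1.3276 bits

H(X,Y) = -Σ_{x,y} P(x,y) log₂ P(x,y). Per-cell terms -P(x,y)·log₂P(x,y):
  X=0: 0.5038, 0.5068, 0.4670
  X=1: 0.1252, 0.0814, 0.4947
Sum of the 6 terms: H(X,Y) = 2.1789 bits

Chain rule check:
  H(X) + H(Y|X) = 0.8513 + 1.3276 = 2.1789 bits
  H(X,Y) = 2.1789 bits
✓ Chain rule verified.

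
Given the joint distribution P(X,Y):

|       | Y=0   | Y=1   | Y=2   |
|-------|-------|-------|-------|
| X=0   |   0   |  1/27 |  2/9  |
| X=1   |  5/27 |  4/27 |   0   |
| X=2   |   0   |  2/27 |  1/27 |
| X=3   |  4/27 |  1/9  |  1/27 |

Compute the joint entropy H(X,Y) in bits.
2.9077 bits

H(X,Y) = -Σ_{x,y} P(x,y) log₂ P(x,y). Per-cell terms -P(x,y)·log₂P(x,y):
  X=0: 0.00000, 0.17611, 0.48221
  X=1: 0.45055, 0.40813, 0.00000
  X=2: 0.00000, 0.27814, 0.17611
  X=3: 0.40813, 0.35221, 0.17611
  (cells with P = 0 contribute 0)
Sum of the 12 terms: H(X,Y) = 2.9077 bits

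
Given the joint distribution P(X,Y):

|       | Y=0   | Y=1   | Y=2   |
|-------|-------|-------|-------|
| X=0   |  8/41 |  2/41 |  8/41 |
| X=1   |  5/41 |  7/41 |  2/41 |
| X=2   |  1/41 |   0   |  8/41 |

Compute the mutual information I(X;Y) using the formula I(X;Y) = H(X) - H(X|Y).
0.3205 bits

I(X;Y) = H(X) - H(X|Y)

Marginal of X (row sums):
  P(X=0) = 8/41 + 2/41 + 8/41 = 18/41
  P(X=1) = 5/41 + 7/41 + 2/41 = 14/41
  P(X=2) = 1/41 + 0 + 8/41 = 9/41
H(X) = -[(18/41)·log₂(18/41) + (14/41)·log₂(14/41) + (9/41)·log₂(9/41)]
  = 0.521397 + 0.529336 + 0.480211 = 1.530944 bits

Marginal of Y (column sums):
  P(Y=0) = 8/41 + 5/41 + 1/41 = 14/41
  P(Y=1) = 2/41 + 7/41 + 0 = 9/41
  P(Y=2) = 8/41 + 2/41 + 8/41 = 18/41
H(X|Y) = Σ_y P(y)·H(X|Y=y):
  Y=0: P(Y=0) = 14/41, P(X|Y=0) = (4/7, 5/14, 1/14) → H(X|Y=0) = 1.263809
  Y=1: P(Y=1) = 9/41, P(X|Y=1) = (2/9, 7/9, 0) → H(X|Y=1) = 0.764205
  Y=2: P(Y=2) = 18/41, P(X|Y=2) = (4/9, 1/9, 4/9) → H(X|Y=2) = 1.392147
H(X|Y) = (14/41)·1.263809 + (9/41)·0.764205 + (18/41)·1.392147 = 1.210483 bits

I(X;Y) = H(X) - H(X|Y) = 1.530944 - 1.210483 = 0.3205 bits

Cross-check via I(X;Y) = H(X) + H(Y) - H(X,Y): computing H(Y) from the column sums and H(X,Y) from the 9 cells in the same way gives H(Y) = 1.530944 bits and H(X,Y) = 2.741427 bits, so
I(X;Y) = 1.530944 + 1.530944 - 2.741427 = 0.3205 bits ✓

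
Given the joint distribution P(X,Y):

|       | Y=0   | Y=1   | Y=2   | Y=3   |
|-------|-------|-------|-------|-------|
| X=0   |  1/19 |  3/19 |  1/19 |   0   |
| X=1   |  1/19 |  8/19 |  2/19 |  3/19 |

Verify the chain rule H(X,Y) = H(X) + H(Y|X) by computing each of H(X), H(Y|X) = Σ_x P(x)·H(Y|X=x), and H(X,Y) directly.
H(X) = 0.8315 bits, H(Y|X) = 1.5475 bits, H(X,Y) = 2.3790 bits

Marginal of X (row sums):
  P(X=0) = 1/19 + 3/19 + 1/19 + 0 = 5/19
  P(X=1) = 1/19 + 8/19 + 2/19 + 3/19 = 14/19
H(X) = -[(5/19)·log₂(5/19) + (14/19)·log₂(14/19)]
  = 0.50684 + 0.32463 = 0.8315 bits

H(Y|X) = Σ_x P(x)·H(Y|X=x):
  X=0: P(X=0) = 5/19, P(Y|X=0) = (1/5, 3/5, 1/5, 0) → H(Y|X=0) = 1.37095
  X=1: P(X=1) = 14/19, P(Y|X=1) = (1/14, 4/7, 1/7, 3/14) → H(Y|X=1) = 1.61058
H(Y|X) = (5/19)·1.37095 + (14/19)·1.61058 = 1.5475 bits

H(X,Y) = -Σ_{x,y} P(x,y) log₂ P(x,y). Per-cell terms -P(x,y)·log₂P(x,y):
  X=0: 0.22358, 0.42047, 0.22358, 0.00000
  X=1: 0.22358, 0.52544, 0.34189, 0.42047
  (cells with P = 0 contribute 0)
Sum of the 8 terms: H(X,Y) = 2.3790 bits

Chain rule check:
  H(X) + H(Y|X) = 0.8315 + 1.5475 = 2.3790 bits
  H(X,Y) = 2.3790 bits
✓ Chain rule verified.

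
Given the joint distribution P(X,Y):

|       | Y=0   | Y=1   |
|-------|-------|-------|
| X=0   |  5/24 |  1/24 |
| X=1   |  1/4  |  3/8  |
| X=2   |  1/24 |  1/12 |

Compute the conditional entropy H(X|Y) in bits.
1.1829 bits

H(X|Y) = H(X,Y) - H(Y)

H(X,Y) = -Σ_{x,y} P(x,y) log₂ P(x,y). Per-cell terms -P(x,y)·log₂P(x,y):
  X=0: 0.47147, 0.19104
  X=1: 0.50000, 0.53064
  X=2: 0.19104, 0.29875
Sum of the 6 terms: H(X,Y) = 2.1829 bits

Marginal of Y (column sums):
  P(Y=0) = 5/24 + 1/4 + 1/24 = 1/2
  P(Y=1) = 1/24 + 3/8 + 1/12 = 1/2
H(Y) = -[(1/2)·log₂(1/2) + (1/2)·log₂(1/2)]
  = 0.50000 + 0.50000 = 1.0000 bits

H(X|Y) = H(X,Y) - H(Y) = 2.1829 - 1.0000 = 1.1829 bits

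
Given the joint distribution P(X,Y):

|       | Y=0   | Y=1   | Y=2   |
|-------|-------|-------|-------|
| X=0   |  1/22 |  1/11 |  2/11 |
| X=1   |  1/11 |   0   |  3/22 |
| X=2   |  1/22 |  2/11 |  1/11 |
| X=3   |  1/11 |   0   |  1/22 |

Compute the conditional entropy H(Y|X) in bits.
1.2233 bits

H(Y|X) = H(X,Y) - H(X)

H(X,Y) = -Σ_{x,y} P(x,y) log₂ P(x,y). Per-cell terms -P(x,y)·log₂P(x,y):
  X=0: 0.20270, 0.31449, 0.44717
  X=1: 0.31449, 0.00000, 0.39197
  X=2: 0.20270, 0.44717, 0.31449
  X=3: 0.31449, 0.00000, 0.20270
  (cells with P = 0 contribute 0)
Sum of the 12 terms: H(X,Y) = 3.1524 bits

Marginal of X (row sums):
  P(X=0) = 1/22 + 1/11 + 2/11 = 7/22
  P(X=1) = 1/11 + 0 + 3/22 = 5/22
  P(X=2) = 1/22 + 2/11 + 1/11 = 7/22
  P(X=3) = 1/11 + 0 + 1/22 = 3/22
H(X) = -[(7/22)·log₂(7/22) + (5/22)·log₂(5/22) + (7/22)·log₂(7/22) + (3/22)·log₂(3/22)]
  = 0.52566 + 0.48580 + 0.52566 + 0.39197 = 1.9291 bits

H(Y|X) = H(X,Y) - H(X) = 3.1524 - 1.9291 = 1.2233 bits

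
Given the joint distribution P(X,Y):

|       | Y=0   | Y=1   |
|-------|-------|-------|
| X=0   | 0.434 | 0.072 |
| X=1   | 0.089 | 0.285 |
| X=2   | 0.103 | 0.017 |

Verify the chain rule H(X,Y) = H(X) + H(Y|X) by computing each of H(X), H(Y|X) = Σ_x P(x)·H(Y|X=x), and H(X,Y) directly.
H(X) = 1.3950 bits, H(Y|X) = 0.6654 bits, H(X,Y) = 2.0604 bits

Marginal of X (row sums):
  P(X=0) = 0.434 + 0.072 = 0.506
  P(X=1) = 0.089 + 0.285 = 0.374
  P(X=2) = 0.103 + 0.017 = 0.120
H(X) = -[0.506·log₂(0.506) + 0.374·log₂(0.374) + 0.120·log₂(0.120)]
  = 0.49729 + 0.53066 + 0.36707 = 1.3950 bits

H(Y|X) = Σ_x P(x)·H(Y|X=x):
  X=0: P(X=0) = 0.506, P(Y|X=0) = (217/253, 36/253) → H(Y|X=0) = 0.59021
  X=1: P(X=1) = 0.374, P(Y|X=1) = (89/374, 285/374) → H(Y|X=1) = 0.79164
  X=2: P(X=2) = 0.120, P(Y|X=2) = (103/120, 17/120) → H(Y|X=2) = 0.58859
H(Y|X) = 0.506·0.59021 + 0.374·0.79164 + 0.120·0.58859 = 0.6654 bits

H(X,Y) = -Σ_{x,y} P(x,y) log₂ P(x,y). Per-cell terms -P(x,y)·log₂P(x,y):
  X=0: 0.52264, 0.27330
  X=1: 0.31061, 0.51613
  X=2: 0.33777, 0.09993
Sum of the 6 terms: H(X,Y) = 2.0604 bits

Chain rule check:
  H(X) + H(Y|X) = 1.3950 + 0.6654 = 2.0604 bits
  H(X,Y) = 2.0604 bits
✓ Chain rule verified.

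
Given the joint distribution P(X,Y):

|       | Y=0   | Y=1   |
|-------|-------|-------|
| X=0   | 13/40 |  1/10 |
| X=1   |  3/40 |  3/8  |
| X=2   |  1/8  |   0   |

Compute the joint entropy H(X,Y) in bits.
2.0451 bits

H(X,Y) = -Σ_{x,y} P(x,y) log₂ P(x,y). Per-cell terms -P(x,y)·log₂P(x,y):
  X=0: 0.5270, 0.3322
  X=1: 0.2803, 0.5306
  X=2: 0.3750, 0.0000
  (cells with P = 0 contribute 0)
Sum of the 6 terms: H(X,Y) = 2.0451 bits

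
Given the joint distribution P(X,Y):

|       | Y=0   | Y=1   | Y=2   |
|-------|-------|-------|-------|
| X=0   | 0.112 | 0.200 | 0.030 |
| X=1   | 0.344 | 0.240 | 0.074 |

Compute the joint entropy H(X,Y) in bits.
2.2716 bits

H(X,Y) = -Σ_{x,y} P(x,y) log₂ P(x,y). Per-cell terms -P(x,y)·log₂P(x,y):
  X=0: 0.3537, 0.4644, 0.1518
  X=1: 0.5296, 0.4941, 0.2780
Sum of the 6 terms: H(X,Y) = 2.2716 bits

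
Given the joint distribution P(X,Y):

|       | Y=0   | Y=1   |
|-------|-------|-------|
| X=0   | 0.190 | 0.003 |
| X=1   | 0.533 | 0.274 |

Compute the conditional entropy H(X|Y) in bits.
0.6247 bits

H(X|Y) = H(X,Y) - H(Y)

H(X,Y) = -Σ_{x,y} P(x,y) log₂ P(x,y). Per-cell terms -P(x,y)·log₂P(x,y):
  X=0: 0.4552, 0.0251
  X=1: 0.4839, 0.5118
Sum of the 4 terms: H(X,Y) = 1.4760 bits

Marginal of Y (column sums):
  P(Y=0) = 0.190 + 0.533 = 0.723
  P(Y=1) = 0.003 + 0.274 = 0.277
H(Y) = -[0.723·log₂(0.723) + 0.277·log₂(0.277)]
  = 0.3383 + 0.5130 = 0.8513 bits

H(X|Y) = H(X,Y) - H(Y) = 1.4760 - 0.8513 = 0.6247 bits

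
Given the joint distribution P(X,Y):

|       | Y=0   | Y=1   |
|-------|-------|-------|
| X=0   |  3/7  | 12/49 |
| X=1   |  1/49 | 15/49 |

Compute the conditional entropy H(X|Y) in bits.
0.6659 bits

H(X|Y) = H(X,Y) - H(Y)

H(X,Y) = -Σ_{x,y} P(x,y) log₂ P(x,y). Per-cell terms -P(x,y)·log₂P(x,y):
  X=0: 0.5239, 0.4971
  X=1: 0.1146, 0.5228
Sum of the 4 terms: H(X,Y) = 1.6584 bits

Marginal of Y (column sums):
  P(Y=0) = 3/7 + 1/49 = 22/49
  P(Y=1) = 12/49 + 15/49 = 27/49
H(Y) = -[(22/49)·log₂(22/49) + (27/49)·log₂(27/49)]
  = 0.5187 + 0.4738 = 0.9925 bits

H(X|Y) = H(X,Y) - H(Y) = 1.6584 - 0.9925 = 0.6659 bits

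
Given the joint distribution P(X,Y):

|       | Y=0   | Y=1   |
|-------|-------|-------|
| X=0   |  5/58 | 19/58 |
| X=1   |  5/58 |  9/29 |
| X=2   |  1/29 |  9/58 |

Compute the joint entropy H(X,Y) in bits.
2.2456 bits

H(X,Y) = -Σ_{x,y} P(x,y) log₂ P(x,y). Per-cell terms -P(x,y)·log₂P(x,y):
  X=0: 0.30483, 0.52743
  X=1: 0.30483, 0.52388
  X=2: 0.16752, 0.41711
Sum of the 6 terms: H(X,Y) = 2.2456 bits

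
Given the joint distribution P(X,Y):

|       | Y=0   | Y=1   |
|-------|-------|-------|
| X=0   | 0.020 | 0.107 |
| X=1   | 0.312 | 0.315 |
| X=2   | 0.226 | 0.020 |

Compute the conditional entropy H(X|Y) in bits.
1.1146 bits

H(X|Y) = H(X,Y) - H(Y)

H(X,Y) = -Σ_{x,y} P(x,y) log₂ P(x,y). Per-cell terms -P(x,y)·log₂P(x,y):
  X=0: 0.11288, 0.34500
  X=1: 0.52428, 0.52497
  X=2: 0.48491, 0.11288
Sum of the 6 terms: H(X,Y) = 2.1049 bits

Marginal of Y (column sums):
  P(Y=0) = 0.020 + 0.312 + 0.226 = 0.558
  P(Y=1) = 0.107 + 0.315 + 0.020 = 0.442
H(Y) = -[0.558·log₂(0.558) + 0.442·log₂(0.442)]
  = 0.46965 + 0.52062 = 0.9903 bits

H(X|Y) = H(X,Y) - H(Y) = 2.1049 - 0.9903 = 1.1146 bits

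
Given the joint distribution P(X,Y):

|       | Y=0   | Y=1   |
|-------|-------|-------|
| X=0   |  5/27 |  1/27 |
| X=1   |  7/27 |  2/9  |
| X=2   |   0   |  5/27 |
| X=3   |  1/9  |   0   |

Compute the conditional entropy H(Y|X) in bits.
0.6239 bits

H(Y|X) = H(X,Y) - H(X)

H(X,Y) = -Σ_{x,y} P(x,y) log₂ P(x,y). Per-cell terms -P(x,y)·log₂P(x,y):
  X=0: 0.4505480, 0.1761069
  X=1: 0.5049159, 0.4822056
  X=2: 0.0000000, 0.4505480
  X=3: 0.3522139, 0.0000000
  (cells with P = 0 contribute 0)
Sum of the 8 terms: H(X,Y) = 2.416538 bits

Marginal of X (row sums):
  P(X=0) = 5/27 + 1/27 = 2/9
  P(X=1) = 7/27 + 2/9 = 13/27
  P(X=2) = 0 + 5/27 = 5/27
  P(X=3) = 1/9 + 0 = 1/9
H(X) = -[(2/9)·log₂(2/9) + (13/27)·log₂(13/27) + (5/27)·log₂(5/27) + (1/9)·log₂(1/9)]
  = 0.4822056 + 0.5076971 + 0.4505480 + 0.3522139 = 1.792665 bits

H(Y|X) = H(X,Y) - H(X) = 2.416538 - 1.792665 = 0.6239 bits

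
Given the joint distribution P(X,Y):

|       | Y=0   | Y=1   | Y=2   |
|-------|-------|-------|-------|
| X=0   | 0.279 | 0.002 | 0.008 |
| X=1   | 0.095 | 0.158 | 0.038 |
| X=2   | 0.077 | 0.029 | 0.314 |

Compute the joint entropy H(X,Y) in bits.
2.4677 bits

H(X,Y) = -Σ_{x,y} P(x,y) log₂ P(x,y). Per-cell terms -P(x,y)·log₂P(x,y):
  X=0: 0.51382, 0.01793, 0.05573
  X=1: 0.32261, 0.42060, 0.17928
  X=2: 0.28482, 0.14813, 0.52475
Sum of the 9 terms: H(X,Y) = 2.4677 bits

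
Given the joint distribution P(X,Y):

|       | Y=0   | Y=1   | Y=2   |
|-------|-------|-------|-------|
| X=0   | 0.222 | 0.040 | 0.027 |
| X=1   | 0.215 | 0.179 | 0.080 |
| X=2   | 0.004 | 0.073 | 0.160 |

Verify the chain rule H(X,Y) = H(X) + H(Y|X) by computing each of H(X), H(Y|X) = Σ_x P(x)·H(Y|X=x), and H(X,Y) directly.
H(X) = 1.5203 bits, H(Y|X) = 1.2312 bits, H(X,Y) = 2.7516 bits

Marginal of X (row sums):
  P(X=0) = 0.222 + 0.040 + 0.027 = 0.289
  P(X=1) = 0.215 + 0.179 + 0.080 = 0.474
  P(X=2) = 0.004 + 0.073 + 0.160 = 0.237
H(X) = -[0.289·log₂(0.289) + 0.474·log₂(0.474) + 0.237·log₂(0.237)]
  = 0.51756 + 0.51052 + 0.49226 = 1.5203 bits

H(Y|X) = Σ_x P(x)·H(Y|X=x):
  X=0: P(X=0) = 0.289, P(Y|X=0) = (222/289, 40/289, 27/289) → H(Y|X=0) = 1.00669
  X=1: P(X=1) = 0.474, P(Y|X=1) = (215/474, 179/474, 40/237) → H(Y|X=1) = 1.48111
  X=2: P(X=2) = 0.237, P(Y|X=2) = (4/237, 73/237, 160/237) → H(Y|X=2) = 1.00534
H(Y|X) = 0.289·1.00669 + 0.474·1.48111 + 0.237·1.00534 = 1.2312 bits

H(X,Y) = -Σ_{x,y} P(x,y) log₂ P(x,y). Per-cell terms -P(x,y)·log₂P(x,y):
  X=0: 0.48204, 0.18575, 0.14069
  X=1: 0.47678, 0.44427, 0.29151
  X=2: 0.03186, 0.27565, 0.42302
Sum of the 9 terms: H(X,Y) = 2.7516 bits

Chain rule check:
  H(X) + H(Y|X) = 1.5203 + 1.2312 = 2.7515 bits
  H(X,Y) = 2.7516 bits
✓ Chain rule verified (Δ = 0.0001 is 4-dp rounding noise: each of the three values was rounded independently).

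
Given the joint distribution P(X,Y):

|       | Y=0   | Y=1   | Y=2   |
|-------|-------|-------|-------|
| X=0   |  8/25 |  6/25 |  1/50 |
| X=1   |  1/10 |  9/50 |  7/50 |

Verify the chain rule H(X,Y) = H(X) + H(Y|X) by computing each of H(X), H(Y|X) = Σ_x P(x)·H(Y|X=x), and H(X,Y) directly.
H(X) = 0.9815 bits, H(Y|X) = 1.3262 bits, H(X,Y) = 2.3077 bits

Marginal of X (row sums):
  P(X=0) = 8/25 + 6/25 + 1/50 = 29/50
  P(X=1) = 1/10 + 9/50 + 7/50 = 21/50
H(X) = -[(29/50)·log₂(29/50) + (21/50)·log₂(21/50)]
  = 0.455808 + 0.525646 = 0.9815 bits

H(Y|X) = Σ_x P(x)·H(Y|X=x):
  X=0: P(X=0) = 29/50, P(Y|X=0) = (16/29, 12/29, 1/29) → H(Y|X=0) = 1.167652
  X=1: P(X=1) = 21/50, P(Y|X=1) = (5/21, 3/7, 1/3) → H(Y|X=1) = 1.545153
H(Y|X) = (29/50)·1.167652 + (21/50)·1.545153 = 1.3262 bits

H(X,Y) = -Σ_{x,y} P(x,y) log₂ P(x,y). Per-cell terms -P(x,y)·log₂P(x,y):
  X=0: 0.526034, 0.494134, 0.112877
  X=1: 0.332193, 0.445308, 0.397110
Sum of the 6 terms: H(X,Y) = 2.3077 bits

Chain rule check:
  H(X) + H(Y|X) = 0.9815 + 1.3262 = 2.3077 bits
  H(X,Y) = 2.3077 bits
✓ Chain rule verified.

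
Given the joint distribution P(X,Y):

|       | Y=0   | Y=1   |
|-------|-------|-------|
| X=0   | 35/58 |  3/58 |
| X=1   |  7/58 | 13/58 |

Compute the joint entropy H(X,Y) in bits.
1.5125 bits

H(X,Y) = -Σ_{x,y} P(x,y) log₂ P(x,y). Per-cell terms -P(x,y)·log₂P(x,y):
  X=0: 0.4397, 0.2210
  X=1: 0.3682, 0.4836
Sum of the 4 terms: H(X,Y) = 1.5125 bits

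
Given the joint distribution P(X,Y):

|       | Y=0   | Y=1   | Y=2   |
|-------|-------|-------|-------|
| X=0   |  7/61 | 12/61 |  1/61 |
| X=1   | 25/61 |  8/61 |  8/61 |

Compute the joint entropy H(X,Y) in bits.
2.2132 bits

H(X,Y) = -Σ_{x,y} P(x,y) log₂ P(x,y). Per-cell terms -P(x,y)·log₂P(x,y):
  X=0: 0.35842, 0.46146, 0.09723
  X=1: 0.52741, 0.38436, 0.38436
Sum of the 6 terms: H(X,Y) = 2.2132 bits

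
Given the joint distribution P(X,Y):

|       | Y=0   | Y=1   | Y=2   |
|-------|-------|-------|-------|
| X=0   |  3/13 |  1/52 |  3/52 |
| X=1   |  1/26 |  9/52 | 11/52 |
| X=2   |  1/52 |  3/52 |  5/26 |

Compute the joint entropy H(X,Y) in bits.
2.7325 bits

H(X,Y) = -Σ_{x,y} P(x,y) log₂ P(x,y). Per-cell terms -P(x,y)·log₂P(x,y):
  X=0: 0.4882, 0.1096, 0.2374
  X=1: 0.1808, 0.4380, 0.4741
  X=2: 0.1096, 0.2374, 0.4574
Sum of the 9 terms: H(X,Y) = 2.7325 bits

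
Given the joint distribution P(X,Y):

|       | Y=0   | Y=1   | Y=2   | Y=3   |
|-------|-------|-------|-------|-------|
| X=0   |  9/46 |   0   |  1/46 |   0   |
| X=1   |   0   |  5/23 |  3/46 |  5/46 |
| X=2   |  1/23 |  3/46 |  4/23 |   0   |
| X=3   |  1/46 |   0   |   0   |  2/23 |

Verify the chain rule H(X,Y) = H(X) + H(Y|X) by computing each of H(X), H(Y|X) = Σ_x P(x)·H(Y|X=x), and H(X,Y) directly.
H(X) = 1.8715 bits, H(Y|X) = 1.1114 bits, H(X,Y) = 2.9830 bits

Marginal of X (row sums):
  P(X=0) = 9/46 + 0 + 1/46 + 0 = 5/23
  P(X=1) = 0 + 5/23 + 3/46 + 5/46 = 9/23
  P(X=2) = 1/23 + 3/46 + 4/23 + 0 = 13/46
  P(X=3) = 1/46 + 0 + 0 + 2/23 = 5/46
H(X) = -[(5/23)·log₂(5/23) + (9/23)·log₂(9/23) + (13/46)·log₂(13/46) + (5/46)·log₂(5/46)]
  = 0.47862 + 0.52968 + 0.51523 + 0.34800 = 1.8715 bits

H(Y|X) = Σ_x P(x)·H(Y|X=x):
  X=0: P(X=0) = 5/23, P(Y|X=0) = (9/10, 0, 1/10, 0) → H(Y|X=0) = 0.46900
  X=1: P(X=1) = 9/23, P(Y|X=1) = (0, 5/9, 1/6, 5/18) → H(Y|X=1) = 1.41527
  X=2: P(X=2) = 13/46, P(Y|X=2) = (2/13, 3/13, 8/13, 0) → H(Y|X=2) = 1.33468
  X=3: P(X=3) = 5/46, P(Y|X=3) = (1/5, 0, 0, 4/5) → H(Y|X=3) = 0.72193
H(Y|X) = (5/23)·0.46900 + (9/23)·1.41527 + (13/46)·1.33468 + (5/46)·0.72193 = 1.1114 bits

H(X,Y) = -Σ_{x,y} P(x,y) log₂ P(x,y). Per-cell terms -P(x,y)·log₂P(x,y):
  X=0: 0.46049, 0.00000, 0.12008, 0.00000
  X=1: 0.00000, 0.47862, 0.25687, 0.34800
  X=2: 0.19668, 0.25687, 0.43888, 0.00000
  X=3: 0.12008, 0.00000, 0.00000, 0.30640
  (cells with P = 0 contribute 0)
Sum of the 16 terms: H(X,Y) = 2.9830 bits

Chain rule check:
  H(X) + H(Y|X) = 1.8715 + 1.1114 = 2.9829 bits
  H(X,Y) = 2.9830 bits
✓ Chain rule verified (Δ = 0.0001 is 4-dp rounding noise: each of the three values was rounded independently).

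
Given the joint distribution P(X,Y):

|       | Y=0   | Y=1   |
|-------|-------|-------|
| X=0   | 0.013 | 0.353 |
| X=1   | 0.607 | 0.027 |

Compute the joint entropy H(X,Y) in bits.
1.1896 bits

H(X,Y) = -Σ_{x,y} P(x,y) log₂ P(x,y). Per-cell terms -P(x,y)·log₂P(x,y):
  X=0: 0.0814, 0.5303
  X=1: 0.4372, 0.1407
Sum of the 4 terms: H(X,Y) = 1.1896 bits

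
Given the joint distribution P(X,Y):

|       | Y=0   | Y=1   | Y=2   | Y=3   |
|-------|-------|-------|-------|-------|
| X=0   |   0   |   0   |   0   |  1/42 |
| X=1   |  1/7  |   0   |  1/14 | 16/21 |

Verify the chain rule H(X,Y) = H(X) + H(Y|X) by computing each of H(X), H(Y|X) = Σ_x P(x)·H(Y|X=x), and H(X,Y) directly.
H(X) = 0.1623 bits, H(Y|X) = 0.9380 bits, H(X,Y) = 1.1003 bits

Marginal of X (row sums):
  P(X=0) = 0 + 0 + 0 + 1/42 = 1/42
  P(X=1) = 1/7 + 0 + 1/14 + 16/21 = 41/42
H(X) = -[(1/42)·log₂(1/42) + (41/42)·log₂(41/42)]
  = 0.12839 + 0.03394 = 0.1623 bits

H(Y|X) = Σ_x P(x)·H(Y|X=x):
  X=0: P(X=0) = 1/42, P(Y|X=0) = (0, 0, 0, 1) → H(Y|X=0) = 0.00000
  X=1: P(X=1) = 41/42, P(Y|X=1) = (6/41, 0, 3/41, 32/41) → H(Y|X=1) = 0.96085
H(Y|X) = (1/42)·0.00000 + (41/42)·0.96085 = 0.9380 bits

H(X,Y) = -Σ_{x,y} P(x,y) log₂ P(x,y). Per-cell terms -P(x,y)·log₂P(x,y):
  X=0: 0.00000, 0.00000, 0.00000, 0.12839
  X=1: 0.40105, 0.00000, 0.27195, 0.29891
  (cells with P = 0 contribute 0)
Sum of the 8 terms: H(X,Y) = 1.1003 bits

Chain rule check:
  H(X) + H(Y|X) = 0.1623 + 0.9380 = 1.1003 bits
  H(X,Y) = 1.1003 bits
✓ Chain rule verified.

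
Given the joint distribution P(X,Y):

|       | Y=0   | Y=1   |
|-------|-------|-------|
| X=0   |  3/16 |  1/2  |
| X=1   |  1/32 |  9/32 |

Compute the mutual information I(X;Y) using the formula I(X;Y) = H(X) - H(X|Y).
0.0301 bits

I(X;Y) = H(X) - H(X|Y)

Marginal of X (row sums):
  P(X=0) = 3/16 + 1/2 = 11/16
  P(X=1) = 1/32 + 9/32 = 5/16
H(X) = -[(11/16)·log₂(11/16) + (5/16)·log₂(5/16)]
  = 0.3716 + 0.5244 = 0.8960 bits

Marginal of Y (column sums):
  P(Y=0) = 3/16 + 1/32 = 7/32
  P(Y=1) = 1/2 + 9/32 = 25/32
H(X|Y) = Σ_y P(y)·H(X|Y=y):
  Y=0: P(Y=0) = 7/32, P(X|Y=0) = (6/7, 1/7) → H(X|Y=0) = 0.5917
  Y=1: P(Y=1) = 25/32, P(X|Y=1) = (16/25, 9/25) → H(X|Y=1) = 0.9427
H(X|Y) = (7/32)·0.5917 + (25/32)·0.9427 = 0.8659 bits

I(X;Y) = H(X) - H(X|Y) = 0.8960 - 0.8659 = 0.0301 bits

Cross-check via I(X;Y) = H(X) + H(Y) - H(X,Y): computing H(Y) from the column sums and H(X,Y) from the 4 cells in the same way gives H(Y) = 0.7579 bits and H(X,Y) = 1.6238 bits, so
I(X;Y) = 0.8960 + 0.7579 - 1.6238 = 0.0301 bits ✓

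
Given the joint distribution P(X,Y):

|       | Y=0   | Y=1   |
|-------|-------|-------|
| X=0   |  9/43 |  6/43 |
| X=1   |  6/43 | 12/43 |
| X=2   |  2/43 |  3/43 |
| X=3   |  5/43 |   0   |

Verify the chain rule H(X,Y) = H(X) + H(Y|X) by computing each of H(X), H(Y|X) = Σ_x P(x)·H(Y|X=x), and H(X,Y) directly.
H(X) = 1.7779 bits, H(Y|X) = 0.8360 bits, H(X,Y) = 2.6139 bits

Marginal of X (row sums):
  P(X=0) = 9/43 + 6/43 = 15/43
  P(X=1) = 6/43 + 12/43 = 18/43
  P(X=2) = 2/43 + 3/43 = 5/43
  P(X=3) = 5/43 + 0 = 5/43
H(X) = -[(15/43)·log₂(15/43) + (18/43)·log₂(18/43) + (5/43)·log₂(5/43) + (5/43)·log₂(5/43)]
  = 0.53001 + 0.52591 + 0.36097 + 0.36097 = 1.7779 bits

H(Y|X) = Σ_x P(x)·H(Y|X=x):
  X=0: P(X=0) = 15/43, P(Y|X=0) = (3/5, 2/5) → H(Y|X=0) = 0.97095
  X=1: P(X=1) = 18/43, P(Y|X=1) = (1/3, 2/3) → H(Y|X=1) = 0.91830
  X=2: P(X=2) = 5/43, P(Y|X=2) = (2/5, 3/5) → H(Y|X=2) = 0.97095
  X=3: P(X=3) = 5/43, P(Y|X=3) = (1, 0) → H(Y|X=3) = 0.00000
H(Y|X) = (15/43)·0.97095 + (18/43)·0.91830 + (5/43)·0.97095 + (5/43)·0.00000 = 0.8360 bits

H(X,Y) = -Σ_{x,y} P(x,y) log₂ P(x,y). Per-cell terms -P(x,y)·log₂P(x,y):
  X=0: 0.47226, 0.39646
  X=1: 0.39646, 0.51385
  X=2: 0.20587, 0.26800
  X=3: 0.36097, 0.00000
  (cells with P = 0 contribute 0)
Sum of the 8 terms: H(X,Y) = 2.6139 bits

Chain rule check:
  H(X) + H(Y|X) = 1.7779 + 0.8360 = 2.6139 bits
  H(X,Y) = 2.6139 bits
✓ Chain rule verified.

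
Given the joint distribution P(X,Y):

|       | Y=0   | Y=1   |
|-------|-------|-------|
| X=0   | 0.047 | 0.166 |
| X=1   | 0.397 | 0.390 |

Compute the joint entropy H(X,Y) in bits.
1.6963 bits

H(X,Y) = -Σ_{x,y} P(x,y) log₂ P(x,y). Per-cell terms -P(x,y)·log₂P(x,y):
  X=0: 0.2073, 0.4301
  X=1: 0.5291, 0.5298
Sum of the 4 terms: H(X,Y) = 1.6963 bits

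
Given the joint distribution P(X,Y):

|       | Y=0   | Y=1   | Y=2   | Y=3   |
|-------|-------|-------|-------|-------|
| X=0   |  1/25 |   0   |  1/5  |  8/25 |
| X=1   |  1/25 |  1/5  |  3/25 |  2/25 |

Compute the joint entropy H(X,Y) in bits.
2.4849 bits

H(X,Y) = -Σ_{x,y} P(x,y) log₂ P(x,y). Per-cell terms -P(x,y)·log₂P(x,y):
  X=0: 0.18575, 0.00000, 0.46439, 0.52603
  X=1: 0.18575, 0.46439, 0.36707, 0.29151
  (cells with P = 0 contribute 0)
Sum of the 8 terms: H(X,Y) = 2.4849 bits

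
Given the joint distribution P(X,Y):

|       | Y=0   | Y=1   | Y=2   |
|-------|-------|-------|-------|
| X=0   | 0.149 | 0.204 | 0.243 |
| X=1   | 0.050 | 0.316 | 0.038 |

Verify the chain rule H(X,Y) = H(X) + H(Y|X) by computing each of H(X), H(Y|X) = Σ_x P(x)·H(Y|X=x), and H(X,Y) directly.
H(X) = 0.9732 bits, H(Y|X) = 1.3204 bits, H(X,Y) = 2.2936 bits

Marginal of X (row sums):
  P(X=0) = 0.149 + 0.204 + 0.243 = 0.596
  P(X=1) = 0.050 + 0.316 + 0.038 = 0.404
H(X) = -[0.596·log₂(0.596) + 0.404·log₂(0.404)]
  = 0.44498 + 0.52826 = 0.9732 bits

H(Y|X) = Σ_x P(x)·H(Y|X=x):
  X=0: P(X=0) = 0.596, P(Y|X=0) = (1/4, 51/149, 243/596) → H(Y|X=0) = 1.55715
  X=1: P(X=1) = 0.404, P(Y|X=1) = (25/202, 79/101, 19/202) → H(Y|X=1) = 0.97106
H(Y|X) = 0.596·1.55715 + 0.404·0.97106 = 1.3204 bits

H(X,Y) = -Σ_{x,y} P(x,y) log₂ P(x,y). Per-cell terms -P(x,y)·log₂P(x,y):
  X=0: 0.40925, 0.46785, 0.49596
  X=1: 0.21610, 0.52519, 0.17928
Sum of the 6 terms: H(X,Y) = 2.2936 bits

Chain rule check:
  H(X) + H(Y|X) = 0.9732 + 1.3204 = 2.2936 bits
  H(X,Y) = 2.2936 bits
✓ Chain rule verified.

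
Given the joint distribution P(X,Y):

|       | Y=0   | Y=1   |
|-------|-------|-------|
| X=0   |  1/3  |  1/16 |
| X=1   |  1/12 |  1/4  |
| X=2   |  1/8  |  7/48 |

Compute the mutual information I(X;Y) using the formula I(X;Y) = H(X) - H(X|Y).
0.2058 bits

I(X;Y) = H(X) - H(X|Y)

Marginal of X (row sums):
  P(X=0) = 1/3 + 1/16 = 19/48
  P(X=1) = 1/12 + 1/4 = 1/3
  P(X=2) = 1/8 + 7/48 = 13/48
H(X) = -[(19/48)·log₂(19/48) + (1/3)·log₂(1/3) + (13/48)·log₂(13/48)]
  = 0.529243 + 0.528321 + 0.510392 = 1.56796 bits

Marginal of Y (column sums):
  P(Y=0) = 1/3 + 1/12 + 1/8 = 13/24
  P(Y=1) = 1/16 + 1/4 + 7/48 = 11/24
H(X|Y) = Σ_y P(y)·H(X|Y=y):
  Y=0: P(Y=0) = 13/24, P(X|Y=0) = (8/13, 2/13, 3/13) → H(X|Y=0) = 1.334679
  Y=1: P(Y=1) = 11/24, P(X|Y=1) = (3/22, 6/11, 7/22) → H(X|Y=1) = 1.394617
H(X|Y) = (13/24)·1.334679 + (11/24)·1.394617 = 1.36215 bits

I(X;Y) = H(X) - H(X|Y) = 1.56796 - 1.36215 = 0.2058 bits

Cross-check via I(X;Y) = H(X) + H(Y) - H(X,Y): computing H(Y) from the column sums and H(X,Y) from the 6 cells in the same way gives H(Y) = 0.99498 bits and H(X,Y) = 2.35714 bits, so
I(X;Y) = 1.56796 + 0.99498 - 2.35714 = 0.2058 bits ✓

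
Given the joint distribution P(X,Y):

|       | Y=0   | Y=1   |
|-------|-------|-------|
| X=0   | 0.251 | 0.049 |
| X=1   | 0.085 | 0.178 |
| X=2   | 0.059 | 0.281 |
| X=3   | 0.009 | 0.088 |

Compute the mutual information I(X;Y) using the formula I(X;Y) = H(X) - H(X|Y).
0.2722 bits

I(X;Y) = H(X) - H(X|Y)

Marginal of X (row sums):
  P(X=0) = 0.251 + 0.049 = 0.300
  P(X=1) = 0.085 + 0.178 = 0.263
  P(X=2) = 0.059 + 0.281 = 0.340
  P(X=3) = 0.009 + 0.088 = 0.097
H(X) = -[0.300·log₂(0.300) + 0.263·log₂(0.263) + 0.340·log₂(0.340) + 0.097·log₂(0.097)]
  = 0.52109 + 0.50677 + 0.52917 + 0.32649 = 1.8835 bits

Marginal of Y (column sums):
  P(Y=0) = 0.251 + 0.085 + 0.059 + 0.009 = 0.404
  P(Y=1) = 0.049 + 0.178 + 0.281 + 0.088 = 0.596
H(X|Y) = Σ_y P(y)·H(X|Y=y):
  Y=0: P(Y=0) = 0.404, P(X|Y=0) = (251/404, 85/404, 59/404, 9/404) → H(X|Y=0) = 1.42737
  Y=1: P(Y=1) = 0.596, P(X|Y=1) = (49/596, 89/298, 281/596, 22/149) → H(X|Y=1) = 1.73594
H(X|Y) = 0.404·1.42737 + 0.596·1.73594 = 1.6113 bits

I(X;Y) = H(X) - H(X|Y) = 1.8835 - 1.6113 = 0.2722 bits

Cross-check via I(X;Y) = H(X) + H(Y) - H(X,Y): computing H(Y) from the column sums and H(X,Y) from the 8 cells in the same way gives H(Y) = 0.9732 bits and H(X,Y) = 2.5845 bits, so
I(X;Y) = 1.8835 + 0.9732 - 2.5845 = 0.2722 bits ✓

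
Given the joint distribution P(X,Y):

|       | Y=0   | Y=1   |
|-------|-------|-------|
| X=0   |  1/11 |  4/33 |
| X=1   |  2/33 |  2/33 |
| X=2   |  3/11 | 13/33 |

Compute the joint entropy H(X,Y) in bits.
2.2144 bits

H(X,Y) = -Σ_{x,y} P(x,y) log₂ P(x,y). Per-cell terms -P(x,y)·log₂P(x,y):
  X=0: 0.31449, 0.36902
  X=1: 0.24511, 0.24511
  X=2: 0.51122, 0.52944
Sum of the 6 terms: H(X,Y) = 2.2144 bits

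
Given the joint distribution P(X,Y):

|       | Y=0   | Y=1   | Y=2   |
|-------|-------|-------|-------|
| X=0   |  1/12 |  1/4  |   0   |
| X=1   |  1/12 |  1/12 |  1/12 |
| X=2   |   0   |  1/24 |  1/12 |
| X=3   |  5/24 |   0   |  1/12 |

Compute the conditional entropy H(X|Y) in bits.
1.3937 bits

H(X|Y) = H(X,Y) - H(Y)

H(X,Y) = -Σ_{x,y} P(x,y) log₂ P(x,y). Per-cell terms -P(x,y)·log₂P(x,y):
  X=0: 0.29875, 0.50000, 0.00000
  X=1: 0.29875, 0.29875, 0.29875
  X=2: 0.00000, 0.19104, 0.29875
  X=3: 0.47147, 0.00000, 0.29875
  (cells with P = 0 contribute 0)
Sum of the 12 terms: H(X,Y) = 2.9550 bits

Marginal of Y (column sums):
  P(Y=0) = 1/12 + 1/12 + 0 + 5/24 = 3/8
  P(Y=1) = 1/4 + 1/12 + 1/24 + 0 = 3/8
  P(Y=2) = 0 + 1/12 + 1/12 + 1/12 = 1/4
H(Y) = -[(3/8)·log₂(3/8) + (3/8)·log₂(3/8) + (1/4)·log₂(1/4)]
  = 0.53064 + 0.53064 + 0.50000 = 1.5613 bits

H(X|Y) = H(X,Y) - H(Y) = 2.9550 - 1.5613 = 1.3937 bits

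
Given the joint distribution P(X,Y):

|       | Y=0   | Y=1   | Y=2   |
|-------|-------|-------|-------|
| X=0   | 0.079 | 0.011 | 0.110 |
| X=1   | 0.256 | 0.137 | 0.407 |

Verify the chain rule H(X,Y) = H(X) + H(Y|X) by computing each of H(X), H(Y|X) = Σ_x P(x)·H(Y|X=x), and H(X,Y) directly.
H(X) = 0.7219 bits, H(Y|X) = 1.4132 bits, H(X,Y) = 2.1351 bits

Marginal of X (row sums):
  P(X=0) = 0.079 + 0.011 + 0.110 = 0.200
  P(X=1) = 0.256 + 0.137 + 0.407 = 0.800
H(X) = -[0.200·log₂(0.200) + 0.800·log₂(0.800)]
  = 0.4644 + 0.2575 = 0.7219 bits

H(Y|X) = Σ_x P(x)·H(Y|X=x):
  X=0: P(X=0) = 0.200, P(Y|X=0) = (79/200, 11/200, 11/20) → H(Y|X=0) = 1.2338
  X=1: P(X=1) = 0.800, P(Y|X=1) = (8/25, 137/800, 407/800) → H(Y|X=1) = 1.4580
H(Y|X) = 0.200·1.2338 + 0.800·1.4580 = 1.4132 bits

H(X,Y) = -Σ_{x,y} P(x,y) log₂ P(x,y). Per-cell terms -P(x,y)·log₂P(x,y):
  X=0: 0.2893, 0.0716, 0.3503
  X=1: 0.5032, 0.3929, 0.5278
Sum of the 6 terms: H(X,Y) = 2.1351 bits

Chain rule check:
  H(X) + H(Y|X) = 0.7219 + 1.4132 = 2.1351 bits
  H(X,Y) = 2.1351 bits
✓ Chain rule verified.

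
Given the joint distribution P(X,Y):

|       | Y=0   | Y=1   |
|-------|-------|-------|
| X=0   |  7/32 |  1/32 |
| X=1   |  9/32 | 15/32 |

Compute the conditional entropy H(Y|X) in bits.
0.8517 bits

H(Y|X) = H(X,Y) - H(X)

H(X,Y) = -Σ_{x,y} P(x,y) log₂ P(x,y). Per-cell terms -P(x,y)·log₂P(x,y):
  X=0: 0.47964, 0.15625
  X=1: 0.51471, 0.51240
Sum of the 4 terms: H(X,Y) = 1.6630 bits

Marginal of X (row sums):
  P(X=0) = 7/32 + 1/32 = 1/4
  P(X=1) = 9/32 + 15/32 = 3/4
H(X) = -[(1/4)·log₂(1/4) + (3/4)·log₂(3/4)]
  = 0.50000 + 0.31128 = 0.8113 bits

H(Y|X) = H(X,Y) - H(X) = 1.6630 - 0.8113 = 0.8517 bits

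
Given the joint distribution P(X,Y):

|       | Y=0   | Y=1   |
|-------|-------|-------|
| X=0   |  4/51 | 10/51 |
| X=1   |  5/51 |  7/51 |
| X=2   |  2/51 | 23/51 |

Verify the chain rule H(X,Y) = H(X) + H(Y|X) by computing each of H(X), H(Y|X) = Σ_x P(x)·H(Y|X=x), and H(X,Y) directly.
H(X) = 1.5073 bits, H(Y|X) = 0.6646 bits, H(X,Y) = 2.1720 bits

Marginal of X (row sums):
  P(X=0) = 4/51 + 10/51 = 14/51
  P(X=1) = 5/51 + 7/51 = 4/17
  P(X=2) = 2/51 + 23/51 = 25/51
H(X) = -[(14/51)·log₂(14/51) + (4/17)·log₂(4/17) + (25/51)·log₂(25/51)]
  = 0.511980 + 0.491168 + 0.504201 = 1.5073 bits

H(Y|X) = Σ_x P(x)·H(Y|X=x):
  X=0: P(X=0) = 14/51, P(Y|X=0) = (2/7, 5/7) → H(Y|X=0) = 0.863121
  X=1: P(X=1) = 4/17, P(Y|X=1) = (5/12, 7/12) → H(Y|X=1) = 0.979869
  X=2: P(X=2) = 25/51, P(Y|X=2) = (2/25, 23/25) → H(Y|X=2) = 0.402179
H(Y|X) = (14/51)·0.863121 + (4/17)·0.979869 + (25/51)·0.402179 = 0.6646 bits

H(X,Y) = -Σ_{x,y} P(x,y) log₂ P(x,y). Per-cell terms -P(x,y)·log₂P(x,y):
  X=0: 0.288033, 0.460882
  X=1: 0.328480, 0.393245
  X=2: 0.183232, 0.518115
Sum of the 6 terms: H(X,Y) = 2.1720 bits

Chain rule check:
  H(X) + H(Y|X) = 1.5073 + 0.6646 = 2.1719 bits
  H(X,Y) = 2.1720 bits
✓ Chain rule verified (Δ = 0.0001 is 4-dp rounding noise: each of the three values was rounded independently).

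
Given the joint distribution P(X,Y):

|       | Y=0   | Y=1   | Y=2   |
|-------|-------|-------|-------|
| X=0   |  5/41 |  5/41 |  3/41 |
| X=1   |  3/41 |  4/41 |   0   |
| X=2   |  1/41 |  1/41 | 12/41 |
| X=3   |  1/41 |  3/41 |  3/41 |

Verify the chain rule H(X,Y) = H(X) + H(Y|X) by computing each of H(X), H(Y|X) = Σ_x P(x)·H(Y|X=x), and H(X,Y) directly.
H(X) = 1.9256 bits, H(Y|X) = 1.1574 bits, H(X,Y) = 3.0830 bits

Marginal of X (row sums):
  P(X=0) = 5/41 + 5/41 + 3/41 = 13/41
  P(X=1) = 3/41 + 4/41 + 0 = 7/41
  P(X=2) = 1/41 + 1/41 + 12/41 = 14/41
  P(X=3) = 1/41 + 3/41 + 3/41 = 7/41
H(X) = -[(13/41)·log₂(13/41) + (7/41)·log₂(7/41) + (14/41)·log₂(14/41) + (7/41)·log₂(7/41)]
  = 0.525426 + 0.435400 + 0.529336 + 0.435400 = 1.9256 bits

H(Y|X) = Σ_x P(x)·H(Y|X=x):
  X=0: P(X=0) = 13/41, P(Y|X=0) = (5/13, 5/13, 3/13) → H(Y|X=0) = 1.548581
  X=1: P(X=1) = 7/41, P(Y|X=1) = (3/7, 4/7, 0) → H(Y|X=1) = 0.985228
  X=2: P(X=2) = 14/41, P(Y|X=2) = (1/14, 1/14, 6/7) → H(Y|X=2) = 0.734530
  X=3: P(X=3) = 7/41, P(Y|X=3) = (1/7, 3/7, 3/7) → H(Y|X=3) = 1.448816
H(Y|X) = (13/41)·1.548581 + (7/41)·0.985228 + (14/41)·0.734530 + (7/41)·1.448816 = 1.1574 bits

H(X,Y) = -Σ_{x,y} P(x,y) log₂ P(x,y). Per-cell terms -P(x,y)·log₂P(x,y):
  X=0: 0.370198, 0.370198, 0.276043
  X=1: 0.276043, 0.327566, 0.000000
  X=2: 0.130672, 0.130672, 0.518807
  X=3: 0.130672, 0.276043, 0.276043
  (cells with P = 0 contribute 0)
Sum of the 12 terms: H(X,Y) = 3.0830 bits

Chain rule check:
  H(X) + H(Y|X) = 1.9256 + 1.1574 = 3.0830 bits
  H(X,Y) = 3.0830 bits
✓ Chain rule verified.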